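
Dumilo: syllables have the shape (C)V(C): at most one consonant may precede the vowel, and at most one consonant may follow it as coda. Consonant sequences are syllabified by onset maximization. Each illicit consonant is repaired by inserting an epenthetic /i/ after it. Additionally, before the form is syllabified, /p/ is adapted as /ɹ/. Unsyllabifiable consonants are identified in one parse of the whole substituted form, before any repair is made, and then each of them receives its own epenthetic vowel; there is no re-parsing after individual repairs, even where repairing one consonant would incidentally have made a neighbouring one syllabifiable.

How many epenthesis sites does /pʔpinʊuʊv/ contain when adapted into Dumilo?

After substitution the input is /ɹʔɹinʊuʊv/.
The unsyllabifiable consonants are /ɹ/, /ʔ/; each receives one epenthetic vowel.

2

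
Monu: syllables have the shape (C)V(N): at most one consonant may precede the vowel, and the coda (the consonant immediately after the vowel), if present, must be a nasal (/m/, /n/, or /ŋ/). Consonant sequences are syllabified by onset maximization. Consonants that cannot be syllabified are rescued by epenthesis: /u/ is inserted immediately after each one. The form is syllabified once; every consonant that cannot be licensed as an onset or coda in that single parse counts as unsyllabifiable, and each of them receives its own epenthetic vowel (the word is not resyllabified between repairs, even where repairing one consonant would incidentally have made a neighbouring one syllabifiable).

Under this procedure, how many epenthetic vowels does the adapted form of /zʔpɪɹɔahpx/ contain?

5

The unsyllabifiable consonants are /z/, /ʔ/, /h/, /p/, /x/; each receives one epenthetic vowel.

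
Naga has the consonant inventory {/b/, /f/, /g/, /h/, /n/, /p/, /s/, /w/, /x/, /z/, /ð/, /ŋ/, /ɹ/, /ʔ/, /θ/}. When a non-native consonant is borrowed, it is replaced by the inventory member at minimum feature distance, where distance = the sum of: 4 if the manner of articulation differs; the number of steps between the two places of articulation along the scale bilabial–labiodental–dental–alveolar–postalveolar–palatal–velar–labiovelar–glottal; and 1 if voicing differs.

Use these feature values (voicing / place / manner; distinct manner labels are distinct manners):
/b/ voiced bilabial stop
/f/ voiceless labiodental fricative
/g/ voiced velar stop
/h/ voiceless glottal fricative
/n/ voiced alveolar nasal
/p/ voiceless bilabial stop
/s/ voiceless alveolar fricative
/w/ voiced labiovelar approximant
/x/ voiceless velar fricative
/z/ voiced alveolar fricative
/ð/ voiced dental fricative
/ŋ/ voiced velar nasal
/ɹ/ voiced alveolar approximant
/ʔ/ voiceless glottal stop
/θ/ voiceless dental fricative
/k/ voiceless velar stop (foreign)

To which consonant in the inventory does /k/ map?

/g/ is closest: same manner (stop), place distance 0 (velar→velar), voicing differs (+1); total 1. Next closest is /ʔ/ at distance 2.

g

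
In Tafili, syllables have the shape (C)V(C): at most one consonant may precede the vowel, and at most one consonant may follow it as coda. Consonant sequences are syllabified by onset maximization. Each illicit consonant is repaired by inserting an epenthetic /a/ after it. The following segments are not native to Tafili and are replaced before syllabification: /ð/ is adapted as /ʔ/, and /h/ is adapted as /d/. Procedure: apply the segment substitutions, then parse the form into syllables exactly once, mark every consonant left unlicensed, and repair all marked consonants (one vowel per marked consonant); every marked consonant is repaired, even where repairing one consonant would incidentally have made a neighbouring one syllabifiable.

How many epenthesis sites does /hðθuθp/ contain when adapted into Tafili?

After substitution the input is /dʔθuθp/.
The unsyllabifiable consonants are /d/, /ʔ/, /p/; each receives one epenthetic vowel.

3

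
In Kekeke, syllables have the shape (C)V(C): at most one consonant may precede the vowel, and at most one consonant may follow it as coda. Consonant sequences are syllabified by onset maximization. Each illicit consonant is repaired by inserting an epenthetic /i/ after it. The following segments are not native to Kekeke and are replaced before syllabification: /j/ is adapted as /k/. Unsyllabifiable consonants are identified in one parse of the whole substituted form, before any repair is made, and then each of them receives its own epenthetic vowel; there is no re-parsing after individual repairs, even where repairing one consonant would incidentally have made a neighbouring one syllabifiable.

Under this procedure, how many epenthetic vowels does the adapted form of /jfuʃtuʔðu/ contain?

After substitution the input is /kfuʃtuʔðu/.
The unsyllabifiable consonants are /k/; each receives one epenthetic vowel.

1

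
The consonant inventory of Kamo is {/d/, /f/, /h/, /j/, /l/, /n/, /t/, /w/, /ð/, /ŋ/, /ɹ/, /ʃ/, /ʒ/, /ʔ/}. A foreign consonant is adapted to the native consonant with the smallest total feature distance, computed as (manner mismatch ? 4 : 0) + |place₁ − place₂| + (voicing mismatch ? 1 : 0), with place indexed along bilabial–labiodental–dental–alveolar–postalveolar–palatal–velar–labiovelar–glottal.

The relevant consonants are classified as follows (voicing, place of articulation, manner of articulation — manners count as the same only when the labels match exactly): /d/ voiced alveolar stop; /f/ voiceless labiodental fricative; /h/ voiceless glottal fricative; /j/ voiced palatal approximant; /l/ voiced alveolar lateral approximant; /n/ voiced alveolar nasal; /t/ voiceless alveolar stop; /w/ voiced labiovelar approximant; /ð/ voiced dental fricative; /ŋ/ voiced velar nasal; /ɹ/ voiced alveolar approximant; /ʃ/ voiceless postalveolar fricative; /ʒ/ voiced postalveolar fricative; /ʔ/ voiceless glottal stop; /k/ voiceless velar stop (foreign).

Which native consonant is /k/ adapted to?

ʔ

/ʔ/ is closest: same manner (stop), place distance 2 (velar→glottal), same voicing; total 2. Next closest is /t/ at distance 3.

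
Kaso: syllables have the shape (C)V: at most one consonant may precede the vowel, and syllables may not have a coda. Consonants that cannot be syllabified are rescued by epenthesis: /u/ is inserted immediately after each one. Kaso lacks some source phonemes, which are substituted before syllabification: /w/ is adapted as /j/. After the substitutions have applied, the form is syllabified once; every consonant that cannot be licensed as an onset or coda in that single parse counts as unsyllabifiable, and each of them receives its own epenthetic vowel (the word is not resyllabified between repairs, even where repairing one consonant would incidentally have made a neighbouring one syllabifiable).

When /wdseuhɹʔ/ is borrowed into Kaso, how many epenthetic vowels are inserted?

5

After substitution the input is /jdseuhɹʔ/.
The unsyllabifiable consonants are /j/, /d/, /h/, /ɹ/, /ʔ/; each receives one epenthetic vowel.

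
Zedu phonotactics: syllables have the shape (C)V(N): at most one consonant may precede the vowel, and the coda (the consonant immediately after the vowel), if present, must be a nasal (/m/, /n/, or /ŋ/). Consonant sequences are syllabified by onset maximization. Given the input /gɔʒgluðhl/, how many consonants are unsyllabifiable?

5

Syllabifying with onset maximization leaves /ʒ/, /g/, /ð/, /h/, /l/ stranded (only a nasal (/m/, /n/, or /ŋ/) is licensed in coda position; onsets are limited to one consonant).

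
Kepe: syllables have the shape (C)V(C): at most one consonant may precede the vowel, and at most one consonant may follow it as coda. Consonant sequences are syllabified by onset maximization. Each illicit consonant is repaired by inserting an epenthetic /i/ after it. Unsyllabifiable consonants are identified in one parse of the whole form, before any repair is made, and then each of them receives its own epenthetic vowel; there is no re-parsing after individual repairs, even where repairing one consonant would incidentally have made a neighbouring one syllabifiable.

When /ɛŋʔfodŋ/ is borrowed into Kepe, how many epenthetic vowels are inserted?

The unsyllabifiable consonants are /ʔ/, /ŋ/; each receives one epenthetic vowel.

2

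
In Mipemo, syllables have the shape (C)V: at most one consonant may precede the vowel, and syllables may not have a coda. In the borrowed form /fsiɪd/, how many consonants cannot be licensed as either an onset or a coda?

Syllabifying with onset maximization leaves /f/, /d/ stranded (no codas are permitted; onsets are limited to one consonant).

2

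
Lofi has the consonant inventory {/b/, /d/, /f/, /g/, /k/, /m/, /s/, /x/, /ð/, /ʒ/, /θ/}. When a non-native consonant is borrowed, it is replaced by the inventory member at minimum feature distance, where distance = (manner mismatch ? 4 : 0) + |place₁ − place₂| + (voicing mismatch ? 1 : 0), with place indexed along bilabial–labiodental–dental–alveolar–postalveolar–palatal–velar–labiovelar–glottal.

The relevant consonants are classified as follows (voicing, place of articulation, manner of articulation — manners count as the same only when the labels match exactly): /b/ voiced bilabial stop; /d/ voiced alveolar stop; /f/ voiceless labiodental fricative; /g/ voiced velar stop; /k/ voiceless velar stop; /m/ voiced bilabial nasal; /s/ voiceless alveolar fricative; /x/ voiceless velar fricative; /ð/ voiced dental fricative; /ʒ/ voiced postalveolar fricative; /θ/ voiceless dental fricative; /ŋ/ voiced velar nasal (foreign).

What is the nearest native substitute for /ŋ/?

/g/ is closest: manner differs (nasal→stop, +4), place distance 0 (velar→velar), same voicing; total 4. Next closest is /k/ at distance 5.

g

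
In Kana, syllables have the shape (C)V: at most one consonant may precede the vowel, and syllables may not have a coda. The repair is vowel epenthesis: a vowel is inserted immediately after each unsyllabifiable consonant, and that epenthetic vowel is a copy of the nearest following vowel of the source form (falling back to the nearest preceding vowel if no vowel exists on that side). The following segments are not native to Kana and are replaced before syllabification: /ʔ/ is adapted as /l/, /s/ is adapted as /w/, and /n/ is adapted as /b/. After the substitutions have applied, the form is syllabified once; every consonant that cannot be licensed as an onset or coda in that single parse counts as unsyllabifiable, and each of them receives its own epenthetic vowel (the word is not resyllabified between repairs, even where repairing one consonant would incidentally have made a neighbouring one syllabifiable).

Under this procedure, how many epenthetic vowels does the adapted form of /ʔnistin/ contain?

After substitution the input is /lbiwtib/.
The unsyllabifiable consonants are /l/, /w/, /b/; each receives one epenthetic vowel.

3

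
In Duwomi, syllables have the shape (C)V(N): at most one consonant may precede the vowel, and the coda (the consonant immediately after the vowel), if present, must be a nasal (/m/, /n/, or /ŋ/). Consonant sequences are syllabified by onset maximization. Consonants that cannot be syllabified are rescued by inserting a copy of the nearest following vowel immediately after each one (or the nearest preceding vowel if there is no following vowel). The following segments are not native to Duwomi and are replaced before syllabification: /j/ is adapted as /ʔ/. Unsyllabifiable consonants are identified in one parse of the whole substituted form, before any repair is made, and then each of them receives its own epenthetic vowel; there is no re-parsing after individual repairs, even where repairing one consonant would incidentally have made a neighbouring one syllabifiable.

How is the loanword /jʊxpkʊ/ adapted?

ʔʊxʊpʊkʊ

Substitution: /j/ → /ʔ/, giving /ʔʊxpkʊ/.
Syllabifying with onset maximization leaves /x/, /p/ stranded (only a nasal (/m/, /n/, or /ŋ/) is licensed in coda position; onsets are limited to one consonant).
Inserting the epenthetic vowel yields /x/ → /xʊ/, /p/ → /pʊ/.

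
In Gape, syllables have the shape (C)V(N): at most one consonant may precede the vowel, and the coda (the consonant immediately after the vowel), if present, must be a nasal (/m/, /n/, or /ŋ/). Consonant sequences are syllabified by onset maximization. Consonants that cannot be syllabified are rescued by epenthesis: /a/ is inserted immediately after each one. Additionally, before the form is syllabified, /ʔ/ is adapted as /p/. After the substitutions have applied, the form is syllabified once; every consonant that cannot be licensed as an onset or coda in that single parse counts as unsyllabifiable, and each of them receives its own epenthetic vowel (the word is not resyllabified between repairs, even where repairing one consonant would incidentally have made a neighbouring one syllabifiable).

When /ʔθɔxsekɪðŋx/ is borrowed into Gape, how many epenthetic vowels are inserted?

After substitution the input is /pθɔxsekɪðŋx/.
The unsyllabifiable consonants are /p/, /x/, /ð/, /ŋ/, /x/; each receives one epenthetic vowel.

5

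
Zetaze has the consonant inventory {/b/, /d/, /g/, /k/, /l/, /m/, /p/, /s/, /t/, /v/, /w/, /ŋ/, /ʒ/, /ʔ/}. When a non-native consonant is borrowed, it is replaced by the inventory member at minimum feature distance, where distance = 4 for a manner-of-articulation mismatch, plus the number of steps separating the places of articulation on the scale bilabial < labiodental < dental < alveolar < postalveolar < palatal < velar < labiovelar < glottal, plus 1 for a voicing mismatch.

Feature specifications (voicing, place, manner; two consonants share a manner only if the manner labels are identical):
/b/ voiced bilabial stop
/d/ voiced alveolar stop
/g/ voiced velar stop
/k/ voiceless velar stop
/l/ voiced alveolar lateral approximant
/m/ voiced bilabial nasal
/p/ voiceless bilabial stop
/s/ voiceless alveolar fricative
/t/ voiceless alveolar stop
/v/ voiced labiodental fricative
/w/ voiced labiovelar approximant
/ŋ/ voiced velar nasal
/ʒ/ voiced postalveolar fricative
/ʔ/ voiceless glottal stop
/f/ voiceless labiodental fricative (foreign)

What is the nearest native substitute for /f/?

/v/ is closest: same manner (fricative), place distance 0 (labiodental→labiodental), voicing differs (+1); total 1. Next closest is /s/ at distance 2.

v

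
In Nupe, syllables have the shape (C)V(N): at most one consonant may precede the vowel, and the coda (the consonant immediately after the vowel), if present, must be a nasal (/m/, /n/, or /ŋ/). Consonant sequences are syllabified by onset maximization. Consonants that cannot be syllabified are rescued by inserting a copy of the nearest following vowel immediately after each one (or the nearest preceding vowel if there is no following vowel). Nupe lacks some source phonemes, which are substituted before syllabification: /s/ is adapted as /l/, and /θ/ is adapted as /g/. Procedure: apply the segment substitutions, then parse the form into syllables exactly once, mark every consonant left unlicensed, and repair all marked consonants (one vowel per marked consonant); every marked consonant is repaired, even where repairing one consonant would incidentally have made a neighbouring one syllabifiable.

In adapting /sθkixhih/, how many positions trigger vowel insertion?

4

After substitution the input is /lgkixhih/.
The unsyllabifiable consonants are /l/, /g/, /x/, /h/; each receives one epenthetic vowel.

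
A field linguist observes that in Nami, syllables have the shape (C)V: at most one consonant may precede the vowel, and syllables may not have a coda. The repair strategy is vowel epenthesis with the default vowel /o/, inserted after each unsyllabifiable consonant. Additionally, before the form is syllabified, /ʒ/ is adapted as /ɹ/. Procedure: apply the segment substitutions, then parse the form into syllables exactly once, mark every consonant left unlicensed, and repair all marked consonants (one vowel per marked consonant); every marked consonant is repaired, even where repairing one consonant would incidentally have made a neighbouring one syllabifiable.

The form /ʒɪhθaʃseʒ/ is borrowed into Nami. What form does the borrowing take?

Substitution: /ʒ/ → /ɹ/, giving /ɹɪhθaʃseɹ/.
Syllabifying with onset maximization leaves /h/, /ʃ/, /ɹ/ stranded (no codas are permitted; onsets are limited to one consonant).
Epenthesis after each stranded consonant: /h/ → /ho/, /ʃ/ → /ʃo/, /ɹ/ → /ɹo/.

ɹɪhoθaʃoseɹo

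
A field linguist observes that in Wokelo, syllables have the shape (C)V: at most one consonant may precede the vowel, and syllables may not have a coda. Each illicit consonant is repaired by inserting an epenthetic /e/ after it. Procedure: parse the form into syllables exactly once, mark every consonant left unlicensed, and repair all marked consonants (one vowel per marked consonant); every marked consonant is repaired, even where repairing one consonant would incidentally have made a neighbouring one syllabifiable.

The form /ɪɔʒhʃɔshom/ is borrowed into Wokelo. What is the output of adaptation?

Syllabifying with onset maximization leaves /ʒ/, /h/, /s/, /m/ stranded (no codas are permitted; onsets are limited to one consonant).
Inserting the epenthetic vowel yields /ʒ/ → /ʒe/, /h/ → /he/, /s/ → /se/, /m/ → /me/.

ɪɔʒeheʃɔsehome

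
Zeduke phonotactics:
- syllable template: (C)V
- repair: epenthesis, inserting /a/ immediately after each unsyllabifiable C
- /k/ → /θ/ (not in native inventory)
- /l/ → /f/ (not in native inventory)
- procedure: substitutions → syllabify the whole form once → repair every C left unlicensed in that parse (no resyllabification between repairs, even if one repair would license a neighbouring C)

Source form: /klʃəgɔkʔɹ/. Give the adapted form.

θafaʃəgɔθaʔaɹa

Substitution: /k/ → /θ/, /l/ → /f/, giving /θfʃəgɔθʔɹ/.
The consonants /θ/, /f/, /θ/, /ʔ/, /ɹ/ cannot be parsed into a legal (C)V syllable (no codas are permitted; onsets are limited to one consonant).
Each unlicensed consonant becomes the onset of a new syllable: /θ/ → /θa/, /f/ → /fa/, /θ/ → /θa/, /ʔ/ → /ʔa/, /ɹ/ → /ɹa/.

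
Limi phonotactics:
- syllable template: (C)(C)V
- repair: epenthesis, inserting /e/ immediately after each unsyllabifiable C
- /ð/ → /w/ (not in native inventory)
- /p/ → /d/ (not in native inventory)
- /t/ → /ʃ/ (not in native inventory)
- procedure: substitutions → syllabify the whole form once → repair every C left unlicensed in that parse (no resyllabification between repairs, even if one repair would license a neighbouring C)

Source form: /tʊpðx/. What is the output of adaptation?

Substitution: /t/ → /ʃ/, /p/ → /d/, /ð/ → /w/, giving /ʃʊdwx/.
Syllabifying with onset maximization leaves /d/, /w/, /x/ stranded (no codas are permitted; onsets may contain at most 2 consonants).
Epenthesis after each stranded consonant: /d/ → /de/, /w/ → /we/, /x/ → /xe/.

ʃʊdewexe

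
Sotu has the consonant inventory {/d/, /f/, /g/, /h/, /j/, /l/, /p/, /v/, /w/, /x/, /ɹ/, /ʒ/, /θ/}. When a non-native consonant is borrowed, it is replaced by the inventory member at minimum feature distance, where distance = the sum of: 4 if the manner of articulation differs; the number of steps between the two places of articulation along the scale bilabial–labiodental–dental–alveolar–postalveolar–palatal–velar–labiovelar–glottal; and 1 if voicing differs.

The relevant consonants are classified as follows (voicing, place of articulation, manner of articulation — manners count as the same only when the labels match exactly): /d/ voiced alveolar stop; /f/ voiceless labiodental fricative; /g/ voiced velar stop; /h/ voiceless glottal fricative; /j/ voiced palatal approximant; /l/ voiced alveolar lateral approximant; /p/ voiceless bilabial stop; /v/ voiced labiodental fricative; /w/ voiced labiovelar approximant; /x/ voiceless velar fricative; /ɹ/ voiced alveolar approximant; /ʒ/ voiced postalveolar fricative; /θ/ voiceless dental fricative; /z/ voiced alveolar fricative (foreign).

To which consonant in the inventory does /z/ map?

ʒ

/ʒ/ is closest: same manner (fricative), place distance 1 (alveolar→postalveolar), same voicing; total 1. Next closest is /v/ at distance 2.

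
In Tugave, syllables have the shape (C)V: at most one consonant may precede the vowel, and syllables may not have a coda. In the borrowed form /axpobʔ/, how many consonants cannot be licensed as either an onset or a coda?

The consonants /x/, /b/, /ʔ/ cannot be parsed into a legal (C)V syllable (no codas are permitted; onsets are limited to one consonant).

3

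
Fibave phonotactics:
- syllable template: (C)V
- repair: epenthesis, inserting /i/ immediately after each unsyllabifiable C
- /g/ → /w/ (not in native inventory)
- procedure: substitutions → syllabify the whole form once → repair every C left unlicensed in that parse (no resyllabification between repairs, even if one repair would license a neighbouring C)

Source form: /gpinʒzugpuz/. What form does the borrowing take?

wipiniʒizuwipuzi

Substitution: /g/ → /w/, giving /wpinʒzuwpuz/.
The consonants /w/, /n/, /ʒ/, /w/, /z/ cannot be parsed into a legal (C)V syllable (no codas are permitted; onsets are limited to one consonant).
Epenthesis after each stranded consonant: /w/ → /wi/, /n/ → /ni/, /ʒ/ → /ʒi/, /w/ → /wi/, /z/ → /zi/.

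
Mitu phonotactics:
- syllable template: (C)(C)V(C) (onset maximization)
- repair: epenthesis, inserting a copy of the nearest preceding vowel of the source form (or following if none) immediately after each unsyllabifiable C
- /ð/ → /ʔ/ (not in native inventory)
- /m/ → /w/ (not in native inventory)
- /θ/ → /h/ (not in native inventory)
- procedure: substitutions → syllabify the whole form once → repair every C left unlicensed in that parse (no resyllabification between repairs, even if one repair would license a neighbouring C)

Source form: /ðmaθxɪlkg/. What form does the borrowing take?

Substitution: /ð/ → /ʔ/, /m/ → /w/, /θ/ → /h/, giving /ʔwahxɪlkg/.
Under (C)(C)V(C), the unsyllabifiable consonants are /k/, /g/ (at most one coda consonant is licensed; onsets may contain at most 2 consonants).
Epenthesis after each stranded consonant: /k/ → /kɪ/, /g/ → /gɪ/.

ʔwahxɪlkɪgɪ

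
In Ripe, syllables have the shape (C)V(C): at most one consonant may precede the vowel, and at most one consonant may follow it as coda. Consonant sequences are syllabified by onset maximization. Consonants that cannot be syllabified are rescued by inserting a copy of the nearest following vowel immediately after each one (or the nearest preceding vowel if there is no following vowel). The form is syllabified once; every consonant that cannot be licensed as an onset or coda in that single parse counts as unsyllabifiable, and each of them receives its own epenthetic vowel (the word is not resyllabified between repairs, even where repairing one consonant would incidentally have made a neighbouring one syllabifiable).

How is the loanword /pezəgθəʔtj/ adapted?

The consonants /t/, /j/ cannot be parsed into a legal (C)V(C) syllable (at most one coda consonant is licensed; onsets are limited to one consonant).
Epenthesis after each stranded consonant: /t/ → /tə/, /j/ → /jə/.

pezəgθəʔtəjə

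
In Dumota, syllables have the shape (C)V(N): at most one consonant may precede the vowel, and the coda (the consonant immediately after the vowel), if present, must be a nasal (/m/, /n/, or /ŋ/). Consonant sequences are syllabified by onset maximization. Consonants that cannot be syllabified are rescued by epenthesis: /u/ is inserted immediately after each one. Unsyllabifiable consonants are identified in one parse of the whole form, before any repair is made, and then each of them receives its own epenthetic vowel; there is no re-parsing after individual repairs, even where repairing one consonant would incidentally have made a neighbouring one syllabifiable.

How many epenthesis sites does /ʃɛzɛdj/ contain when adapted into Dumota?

2

The unsyllabifiable consonants are /d/, /j/; each receives one epenthetic vowel.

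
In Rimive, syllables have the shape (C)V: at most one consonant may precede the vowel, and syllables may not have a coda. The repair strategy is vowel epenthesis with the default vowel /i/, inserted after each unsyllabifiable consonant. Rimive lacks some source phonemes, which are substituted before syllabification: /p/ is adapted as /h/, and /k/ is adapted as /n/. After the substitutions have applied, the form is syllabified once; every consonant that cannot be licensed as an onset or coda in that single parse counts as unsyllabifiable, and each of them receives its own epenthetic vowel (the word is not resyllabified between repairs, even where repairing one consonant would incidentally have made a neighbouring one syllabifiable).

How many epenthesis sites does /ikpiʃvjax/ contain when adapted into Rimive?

After substitution the input is /inhiʃvjax/.
The unsyllabifiable consonants are /n/, /ʃ/, /v/, /x/; each receives one epenthetic vowel.

4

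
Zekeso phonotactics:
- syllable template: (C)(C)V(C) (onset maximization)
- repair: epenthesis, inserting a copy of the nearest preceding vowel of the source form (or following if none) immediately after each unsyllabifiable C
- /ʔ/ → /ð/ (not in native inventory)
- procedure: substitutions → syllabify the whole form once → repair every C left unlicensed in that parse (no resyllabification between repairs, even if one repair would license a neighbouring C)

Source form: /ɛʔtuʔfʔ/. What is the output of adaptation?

Substitution: /ʔ/ → /ð/, giving /ɛðtuðfð/.
Syllabifying with onset maximization leaves /f/, /ð/ stranded (at most one coda consonant is licensed; onsets may contain at most 2 consonants).
Each unlicensed consonant becomes the onset of a new syllable: /f/ → /fu/, /ð/ → /ðu/.

ɛðtuðfuðu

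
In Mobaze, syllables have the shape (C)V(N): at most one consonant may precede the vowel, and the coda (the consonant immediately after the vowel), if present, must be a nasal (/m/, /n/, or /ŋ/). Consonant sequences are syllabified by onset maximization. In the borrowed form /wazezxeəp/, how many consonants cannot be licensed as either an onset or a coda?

2

The consonants /z/, /p/ cannot be parsed into a legal (C)V(N) syllable (only a nasal (/m/, /n/, or /ŋ/) is licensed in coda position; onsets are limited to one consonant).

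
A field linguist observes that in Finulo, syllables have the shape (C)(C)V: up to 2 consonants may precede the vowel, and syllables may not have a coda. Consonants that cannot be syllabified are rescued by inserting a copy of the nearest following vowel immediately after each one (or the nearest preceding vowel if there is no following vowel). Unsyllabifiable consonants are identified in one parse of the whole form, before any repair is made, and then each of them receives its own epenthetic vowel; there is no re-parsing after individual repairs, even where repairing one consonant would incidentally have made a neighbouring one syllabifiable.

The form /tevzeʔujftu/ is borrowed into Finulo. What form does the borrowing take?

tevzeʔujuftu

The consonants /j/ cannot be parsed into a legal (C)(C)V syllable (no codas are permitted; onsets may contain at most 2 consonants).
Each unlicensed consonant becomes the onset of a new syllable: /j/ → /ju/.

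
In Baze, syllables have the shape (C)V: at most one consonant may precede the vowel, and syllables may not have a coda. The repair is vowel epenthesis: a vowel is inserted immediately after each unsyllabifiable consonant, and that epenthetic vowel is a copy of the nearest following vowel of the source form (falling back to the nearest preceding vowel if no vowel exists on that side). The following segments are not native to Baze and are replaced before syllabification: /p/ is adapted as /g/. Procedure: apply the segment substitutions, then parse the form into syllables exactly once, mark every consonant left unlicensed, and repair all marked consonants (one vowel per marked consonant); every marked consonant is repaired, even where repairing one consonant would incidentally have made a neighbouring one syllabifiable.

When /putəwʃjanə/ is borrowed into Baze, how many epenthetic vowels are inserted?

After substitution the input is /gutəwʃjanə/.
The unsyllabifiable consonants are /w/, /ʃ/; each receives one epenthetic vowel.

2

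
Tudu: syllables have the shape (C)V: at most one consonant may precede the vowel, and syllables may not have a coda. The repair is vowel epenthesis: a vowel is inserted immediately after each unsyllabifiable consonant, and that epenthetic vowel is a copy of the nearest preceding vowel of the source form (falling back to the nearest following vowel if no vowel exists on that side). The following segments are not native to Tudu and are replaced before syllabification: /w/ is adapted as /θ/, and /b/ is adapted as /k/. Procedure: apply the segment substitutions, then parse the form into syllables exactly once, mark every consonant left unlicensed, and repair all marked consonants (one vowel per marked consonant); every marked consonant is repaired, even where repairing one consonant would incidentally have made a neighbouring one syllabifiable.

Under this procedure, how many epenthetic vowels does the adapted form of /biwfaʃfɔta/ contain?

After substitution the input is /kiθfaʃfɔta/.
The unsyllabifiable consonants are /θ/, /ʃ/; each receives one epenthetic vowel.

2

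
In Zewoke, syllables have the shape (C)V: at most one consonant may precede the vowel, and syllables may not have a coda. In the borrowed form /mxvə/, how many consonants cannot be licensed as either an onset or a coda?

2

The consonants /m/, /x/ cannot be parsed into a legal (C)V syllable (no codas are permitted; onsets are limited to one consonant).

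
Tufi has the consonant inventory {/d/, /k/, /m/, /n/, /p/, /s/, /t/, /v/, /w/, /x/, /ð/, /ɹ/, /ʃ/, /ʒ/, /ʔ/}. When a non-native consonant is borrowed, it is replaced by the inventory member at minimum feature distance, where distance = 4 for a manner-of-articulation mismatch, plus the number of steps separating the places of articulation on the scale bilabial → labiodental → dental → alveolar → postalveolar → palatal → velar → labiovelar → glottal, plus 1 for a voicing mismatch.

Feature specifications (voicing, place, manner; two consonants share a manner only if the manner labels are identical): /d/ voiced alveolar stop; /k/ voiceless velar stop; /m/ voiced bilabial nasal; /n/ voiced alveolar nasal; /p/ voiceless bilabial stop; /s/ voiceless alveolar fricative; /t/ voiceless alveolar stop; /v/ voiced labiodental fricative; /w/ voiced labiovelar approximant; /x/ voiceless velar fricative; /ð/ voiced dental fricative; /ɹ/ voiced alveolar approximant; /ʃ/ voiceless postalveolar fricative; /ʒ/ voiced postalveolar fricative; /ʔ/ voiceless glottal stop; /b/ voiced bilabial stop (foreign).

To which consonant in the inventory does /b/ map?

/p/ is closest: same manner (stop), place distance 0 (bilabial→bilabial), voicing differs (+1); total 1. Next closest is /d/ at distance 3.

p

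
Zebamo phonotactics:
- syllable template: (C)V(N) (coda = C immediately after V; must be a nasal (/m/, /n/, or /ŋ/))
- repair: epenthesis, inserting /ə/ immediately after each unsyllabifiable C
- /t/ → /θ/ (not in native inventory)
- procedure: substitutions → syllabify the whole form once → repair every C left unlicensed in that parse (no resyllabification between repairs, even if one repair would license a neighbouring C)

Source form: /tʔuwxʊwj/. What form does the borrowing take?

Substitution: /t/ → /θ/, giving /θʔuwxʊwj/.
The consonants /θ/, /w/, /w/, /j/ cannot be parsed into a legal (C)V(N) syllable (only a nasal (/m/, /n/, or /ŋ/) is licensed in coda position; onsets are limited to one consonant).
Each unlicensed consonant becomes the onset of a new syllable: /θ/ → /θə/, /w/ → /wə/, /w/ → /wə/, /j/ → /jə/.

θəʔuwəxʊwəjə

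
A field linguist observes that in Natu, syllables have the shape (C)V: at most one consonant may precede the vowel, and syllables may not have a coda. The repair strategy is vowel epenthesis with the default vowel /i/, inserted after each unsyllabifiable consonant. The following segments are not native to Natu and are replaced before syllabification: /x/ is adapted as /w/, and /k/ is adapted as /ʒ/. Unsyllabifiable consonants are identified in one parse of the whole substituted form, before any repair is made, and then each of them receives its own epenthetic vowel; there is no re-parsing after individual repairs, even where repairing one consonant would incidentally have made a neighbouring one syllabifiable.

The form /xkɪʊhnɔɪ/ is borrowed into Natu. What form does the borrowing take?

wiʒɪʊhinɔɪ

Substitution: /x/ → /w/, /k/ → /ʒ/, giving /wʒɪʊhnɔɪ/.
Under (C)V, the unsyllabifiable consonants are /w/, /h/ (no codas are permitted; onsets are limited to one consonant).
Each unlicensed consonant becomes the onset of a new syllable: /w/ → /wi/, /h/ → /hi/.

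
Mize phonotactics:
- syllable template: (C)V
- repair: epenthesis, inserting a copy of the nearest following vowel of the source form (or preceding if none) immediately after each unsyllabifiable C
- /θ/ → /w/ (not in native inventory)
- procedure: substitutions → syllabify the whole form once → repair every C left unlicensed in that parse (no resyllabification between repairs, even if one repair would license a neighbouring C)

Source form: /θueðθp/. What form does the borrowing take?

Substitution: /θ/ → /w/, giving /wueðwp/.
The consonants /ð/, /w/, /p/ cannot be parsed into a legal (C)V syllable (no codas are permitted; onsets are limited to one consonant).
Each unlicensed consonant becomes the onset of a new syllable: /ð/ → /ðe/, /w/ → /we/, /p/ → /pe/.

wueðewepe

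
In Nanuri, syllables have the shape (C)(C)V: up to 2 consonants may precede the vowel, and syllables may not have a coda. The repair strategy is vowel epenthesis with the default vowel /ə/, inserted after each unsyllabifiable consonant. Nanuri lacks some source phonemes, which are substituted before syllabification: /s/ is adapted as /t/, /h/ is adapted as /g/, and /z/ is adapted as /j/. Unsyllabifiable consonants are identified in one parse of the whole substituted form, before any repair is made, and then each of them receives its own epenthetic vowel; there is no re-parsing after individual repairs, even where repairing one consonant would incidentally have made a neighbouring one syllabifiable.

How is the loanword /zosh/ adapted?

jotəgə

Substitution: /z/ → /j/, /s/ → /t/, /h/ → /g/, giving /jotg/.
The consonants /t/, /g/ cannot be parsed into a legal (C)(C)V syllable (no codas are permitted; onsets may contain at most 2 consonants).
Inserting the epenthetic vowel yields /t/ → /tə/, /g/ → /gə/.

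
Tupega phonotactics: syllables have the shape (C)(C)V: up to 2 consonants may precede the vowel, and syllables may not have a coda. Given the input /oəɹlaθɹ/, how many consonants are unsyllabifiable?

2

Under (C)(C)V, the unsyllabifiable consonants are /θ/, /ɹ/ (no codas are permitted; onsets may contain at most 2 consonants).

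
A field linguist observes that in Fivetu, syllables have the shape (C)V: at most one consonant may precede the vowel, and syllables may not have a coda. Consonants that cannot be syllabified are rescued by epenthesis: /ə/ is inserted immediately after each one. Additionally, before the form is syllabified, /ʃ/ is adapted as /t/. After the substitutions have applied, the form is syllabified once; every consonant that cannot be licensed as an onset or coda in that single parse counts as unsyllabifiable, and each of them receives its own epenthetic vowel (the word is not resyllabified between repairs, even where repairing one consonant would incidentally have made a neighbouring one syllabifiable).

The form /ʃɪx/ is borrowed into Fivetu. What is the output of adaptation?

tɪxə

Substitution: /ʃ/ → /t/, giving /tɪx/.
The consonants /x/ cannot be parsed into a legal (C)V syllable (no codas are permitted; onsets are limited to one consonant).
Inserting the epenthetic vowel yields /x/ → /xə/.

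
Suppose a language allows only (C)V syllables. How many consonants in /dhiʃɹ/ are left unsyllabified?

3

Under (C)V, the unsyllabifiable consonants are /d/, /ʃ/, /ɹ/ (no codas are permitted; onsets are limited to one consonant).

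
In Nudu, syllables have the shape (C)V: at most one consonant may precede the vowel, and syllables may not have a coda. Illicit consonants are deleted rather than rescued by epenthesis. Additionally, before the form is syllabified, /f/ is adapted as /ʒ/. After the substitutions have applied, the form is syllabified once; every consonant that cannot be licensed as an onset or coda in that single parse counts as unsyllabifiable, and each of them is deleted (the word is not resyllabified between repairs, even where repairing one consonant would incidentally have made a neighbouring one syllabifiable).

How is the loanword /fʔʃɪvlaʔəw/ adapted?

Substitution: /f/ → /ʒ/, giving /ʒʔʃɪvlaʔəw/.
Under (C)V, the unsyllabifiable consonants are /ʒ/, /ʔ/, /v/, /w/ (no codas are permitted; onsets are limited to one consonant).
Deleting the stranded consonants removes /ʒ/, /ʔ/, /v/, /w/.

ʃɪlaʔə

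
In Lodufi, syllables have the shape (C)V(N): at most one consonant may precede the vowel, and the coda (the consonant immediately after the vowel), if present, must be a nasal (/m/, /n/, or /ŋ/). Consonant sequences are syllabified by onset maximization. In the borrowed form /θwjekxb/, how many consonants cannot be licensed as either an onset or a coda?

Syllabifying with onset maximization leaves /θ/, /w/, /k/, /x/, /b/ stranded (only a nasal (/m/, /n/, or /ŋ/) is licensed in coda position; onsets are limited to one consonant).

5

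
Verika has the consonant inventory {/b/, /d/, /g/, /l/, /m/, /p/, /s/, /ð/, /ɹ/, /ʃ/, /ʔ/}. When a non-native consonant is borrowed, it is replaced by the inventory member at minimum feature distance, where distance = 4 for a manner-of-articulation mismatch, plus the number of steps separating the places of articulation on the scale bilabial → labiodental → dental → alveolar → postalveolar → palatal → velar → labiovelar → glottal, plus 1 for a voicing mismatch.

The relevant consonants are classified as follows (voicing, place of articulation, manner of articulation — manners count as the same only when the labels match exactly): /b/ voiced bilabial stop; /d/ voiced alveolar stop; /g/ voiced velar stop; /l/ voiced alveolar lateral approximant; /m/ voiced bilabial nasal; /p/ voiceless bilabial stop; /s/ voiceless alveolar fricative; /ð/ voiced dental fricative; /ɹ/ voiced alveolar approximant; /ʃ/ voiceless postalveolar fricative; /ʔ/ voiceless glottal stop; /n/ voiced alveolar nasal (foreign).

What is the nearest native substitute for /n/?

m

/m/ is closest: same manner (nasal), place distance 3 (alveolar→bilabial), same voicing; total 3. Next closest is /d/ at distance 4.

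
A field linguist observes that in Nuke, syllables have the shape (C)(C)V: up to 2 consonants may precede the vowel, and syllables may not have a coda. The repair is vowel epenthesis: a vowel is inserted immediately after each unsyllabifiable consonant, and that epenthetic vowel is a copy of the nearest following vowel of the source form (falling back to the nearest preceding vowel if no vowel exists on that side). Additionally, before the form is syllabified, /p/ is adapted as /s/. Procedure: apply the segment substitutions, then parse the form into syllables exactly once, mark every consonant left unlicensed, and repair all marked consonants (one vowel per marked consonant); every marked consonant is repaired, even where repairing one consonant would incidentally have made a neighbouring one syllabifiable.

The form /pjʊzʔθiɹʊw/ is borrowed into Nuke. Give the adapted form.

Substitution: /p/ → /s/, giving /sjʊzʔθiɹʊw/.
The consonants /z/, /w/ cannot be parsed into a legal (C)(C)V syllable (no codas are permitted; onsets may contain at most 2 consonants).
Inserting the epenthetic vowel yields /z/ → /zi/, /w/ → /wʊ/.

sjʊziʔθiɹʊwʊ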